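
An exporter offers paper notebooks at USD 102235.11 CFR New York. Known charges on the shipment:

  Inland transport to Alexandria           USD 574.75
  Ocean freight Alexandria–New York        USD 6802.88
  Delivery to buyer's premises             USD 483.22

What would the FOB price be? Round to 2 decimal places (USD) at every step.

FOB price: USD 95432.23

Not relevant to the conversion: inland to port — on the seller under both CFR and FOB; already in the CFR price and stays in the FOB price. delivery — on the buyer under both terms; not part of either seller's price.
From CFR to FOB, the seller no longer bears: freight.
FOB price = 102235.11 − 6802.88 = 95432.23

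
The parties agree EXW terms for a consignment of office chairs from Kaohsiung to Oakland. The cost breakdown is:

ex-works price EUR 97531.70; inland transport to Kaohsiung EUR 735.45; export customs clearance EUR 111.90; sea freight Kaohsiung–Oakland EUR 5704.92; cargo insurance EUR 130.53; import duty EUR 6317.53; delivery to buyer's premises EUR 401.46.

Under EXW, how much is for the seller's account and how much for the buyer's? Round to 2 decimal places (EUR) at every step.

Seller: EUR 97531.70; buyer: EUR 13401.79

EXW: the seller makes goods available at their premises; the buyer bears all onward costs.
Seller's account: goods 97531.70 = 97531.70
Buyer's account: inland to port 735.45 + export clearance 111.90 + freight 5704.92 + insurance 130.53 + duty 6317.53 + delivery 401.46 = 13401.79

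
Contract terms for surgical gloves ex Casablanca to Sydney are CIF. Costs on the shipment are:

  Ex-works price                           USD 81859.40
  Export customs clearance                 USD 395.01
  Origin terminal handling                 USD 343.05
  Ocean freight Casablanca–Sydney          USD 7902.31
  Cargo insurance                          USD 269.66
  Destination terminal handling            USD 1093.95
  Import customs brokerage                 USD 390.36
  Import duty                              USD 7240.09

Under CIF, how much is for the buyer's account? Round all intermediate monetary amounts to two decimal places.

Buyer's account: USD 8724.40

CIF: the seller pays costs through ocean freight and marine insurance to the destination port.
Seller's account: goods 81859.40 + export clearance 395.01 + origin terminal 343.05 + freight 7902.31 + insurance 269.66 = 90769.43
Buyer's account: destination terminal 1093.95 + brokerage 390.36 + duty 7240.09 = 8724.40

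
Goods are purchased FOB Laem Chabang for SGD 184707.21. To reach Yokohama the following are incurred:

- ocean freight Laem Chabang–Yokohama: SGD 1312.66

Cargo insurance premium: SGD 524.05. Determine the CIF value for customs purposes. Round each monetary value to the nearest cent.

CIF value: SGD 186543.92

CIF = FOB price + freight + insurance
CIF = 184707.21 + 1312.66 + 524.05 = 186543.92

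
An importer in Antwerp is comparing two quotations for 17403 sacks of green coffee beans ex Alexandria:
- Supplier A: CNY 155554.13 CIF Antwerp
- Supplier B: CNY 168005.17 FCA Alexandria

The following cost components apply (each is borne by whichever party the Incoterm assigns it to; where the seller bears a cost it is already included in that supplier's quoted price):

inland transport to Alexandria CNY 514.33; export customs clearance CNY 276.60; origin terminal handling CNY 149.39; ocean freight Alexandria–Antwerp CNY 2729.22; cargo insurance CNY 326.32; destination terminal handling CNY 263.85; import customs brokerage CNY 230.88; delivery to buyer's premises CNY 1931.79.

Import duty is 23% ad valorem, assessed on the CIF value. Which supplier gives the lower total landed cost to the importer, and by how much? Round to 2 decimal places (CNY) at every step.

Supplier A (CIF):
The CIF price already equals the CIF value: 155554.13
Import duty = 155554.13 × 23% = 35777.45
Buyer bears (A): 263.85 + 230.88 + 1931.79 = 2426.52
Landed cost (A) = invoice 155554.13 + 2426.52 + duty 35777.45 = 193758.10
Supplier B (FCA):
CIF value = FCA price + origin terminal + freight + insurance = 168005.17 + 149.39 + 2729.22 + 326.32 = 171210.10
Import duty = 171210.10 × 23% = 39378.32
Buyer bears (B): 149.39 + 2729.22 + 326.32 + 263.85 + 230.88 + 1931.79 = 5631.45
Landed cost (B) = invoice 168005.17 + 5631.45 + duty 39378.32 = 213014.94
Difference = |193758.10 − 213014.94| = 19256.84

Supplier A is cheaper by CNY 19256.84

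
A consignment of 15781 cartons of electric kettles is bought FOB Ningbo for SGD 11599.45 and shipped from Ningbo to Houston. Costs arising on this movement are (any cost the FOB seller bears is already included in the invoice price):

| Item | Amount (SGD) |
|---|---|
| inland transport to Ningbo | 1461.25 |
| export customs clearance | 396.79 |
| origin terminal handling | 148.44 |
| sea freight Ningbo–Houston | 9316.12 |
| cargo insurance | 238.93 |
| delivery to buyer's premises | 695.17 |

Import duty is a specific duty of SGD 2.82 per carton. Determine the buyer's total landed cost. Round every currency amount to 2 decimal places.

FOB: the seller bears costs until goods are on board at the origin port; the buyer bears freight, insurance and all costs thereafter.
Already in the invoice (seller's account under FOB): inland to port, export clearance, origin terminal — exclude.
CIF value = FOB price + freight + insurance = 11599.45 + 9316.12 + 238.93 = 21154.50
Import duty = 15781 × 2.82 = 44502.42
Buyer bears: freight 9316.12 + insurance 238.93 + delivery 695.17 + duty 44502.42 = 54752.64
Landed cost = invoice 11599.45 + 54752.64 = 66352.09

Total landed cost: SGD 66352.09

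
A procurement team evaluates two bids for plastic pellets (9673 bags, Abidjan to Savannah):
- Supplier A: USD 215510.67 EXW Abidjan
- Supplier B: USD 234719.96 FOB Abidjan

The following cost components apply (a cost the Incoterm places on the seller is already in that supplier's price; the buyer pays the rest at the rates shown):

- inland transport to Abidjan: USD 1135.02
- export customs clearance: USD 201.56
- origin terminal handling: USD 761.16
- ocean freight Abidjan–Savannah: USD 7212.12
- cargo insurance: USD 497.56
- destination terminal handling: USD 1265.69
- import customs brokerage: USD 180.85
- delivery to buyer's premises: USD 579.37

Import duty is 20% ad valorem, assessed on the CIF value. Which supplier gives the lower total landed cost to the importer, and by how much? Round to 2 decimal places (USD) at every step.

Supplier A is cheaper by USD 20533.86

Supplier A (EXW):
CIF value = EXW price + inland to port + export clearance + origin terminal + freight + insurance = 215510.67 + 1135.02 + 201.56 + 761.16 + 7212.12 + 497.56 = 225318.09
Import duty = 225318.09 × 20% = 45063.62
Buyer bears (A): 1135.02 + 201.56 + 761.16 + 7212.12 + 497.56 + 1265.69 + 180.85 + 579.37 = 11833.33
Landed cost (A) = invoice 215510.67 + 11833.33 + duty 45063.62 = 272407.62
Supplier B (FOB):
CIF value = FOB price + freight + insurance = 234719.96 + 7212.12 + 497.56 = 242429.64
Import duty = 242429.64 × 20% = 48485.93
Buyer bears (B): 7212.12 + 497.56 + 1265.69 + 180.85 + 579.37 = 9735.59
Landed cost (B) = invoice 234719.96 + 9735.59 + duty 48485.93 = 292941.48
Difference = |272407.62 − 292941.48| = 20533.86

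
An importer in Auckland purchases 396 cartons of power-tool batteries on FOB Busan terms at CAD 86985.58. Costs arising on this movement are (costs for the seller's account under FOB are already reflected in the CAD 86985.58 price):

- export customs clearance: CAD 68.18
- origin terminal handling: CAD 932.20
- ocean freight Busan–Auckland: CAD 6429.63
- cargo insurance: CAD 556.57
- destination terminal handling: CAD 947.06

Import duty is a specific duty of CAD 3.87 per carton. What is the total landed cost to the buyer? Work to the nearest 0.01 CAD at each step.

FOB: the seller bears costs until goods are on board at the origin port; the buyer bears freight, insurance and all costs thereafter.
Already in the invoice (seller's account under FOB): export clearance, origin terminal — exclude.
CIF value = FOB price + freight + insurance = 86985.58 + 6429.63 + 556.57 = 93971.78
Import duty = 396 × 3.87 = 1532.52
Buyer bears: freight 6429.63 + insurance 556.57 + destination terminal 947.06 + duty 1532.52 = 9465.78
Landed cost = invoice 86985.58 + 9465.78 = 96451.36

Total landed cost: CAD 96451.36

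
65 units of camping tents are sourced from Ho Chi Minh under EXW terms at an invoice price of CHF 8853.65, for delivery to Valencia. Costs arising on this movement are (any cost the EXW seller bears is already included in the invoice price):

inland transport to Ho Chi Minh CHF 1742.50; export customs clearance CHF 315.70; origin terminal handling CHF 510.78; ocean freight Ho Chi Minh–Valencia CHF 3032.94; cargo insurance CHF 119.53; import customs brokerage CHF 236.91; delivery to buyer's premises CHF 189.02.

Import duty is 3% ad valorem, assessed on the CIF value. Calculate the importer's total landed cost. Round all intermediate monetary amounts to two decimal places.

Total landed cost: CHF 15438.28

EXW: the seller makes goods available at their premises; the buyer bears all onward costs.
CIF value = EXW price + inland to port + export clearance + origin terminal + freight + insurance = 8853.65 + 1742.50 + 315.70 + 510.78 + 3032.94 + 119.53 = 14575.10
Import duty = 14575.10 × 3% = 437.25
Buyer bears: inland to port 1742.50 + export clearance 315.70 + origin terminal 510.78 + freight 3032.94 + insurance 119.53 + brokerage 236.91 + delivery 189.02 + duty 437.25 = 6584.63
Landed cost = invoice 8853.65 + 6584.63 = 15438.28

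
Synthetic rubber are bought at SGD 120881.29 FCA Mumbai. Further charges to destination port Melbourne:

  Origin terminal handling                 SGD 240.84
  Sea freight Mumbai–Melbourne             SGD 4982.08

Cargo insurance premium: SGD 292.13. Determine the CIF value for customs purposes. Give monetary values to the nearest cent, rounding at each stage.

CIF value: SGD 126396.34

CIF = FCA price + pre-shipment costs + freight + insurance
CIF = 120881.29 + 240.84 + 4982.08 + 292.13 = 126396.34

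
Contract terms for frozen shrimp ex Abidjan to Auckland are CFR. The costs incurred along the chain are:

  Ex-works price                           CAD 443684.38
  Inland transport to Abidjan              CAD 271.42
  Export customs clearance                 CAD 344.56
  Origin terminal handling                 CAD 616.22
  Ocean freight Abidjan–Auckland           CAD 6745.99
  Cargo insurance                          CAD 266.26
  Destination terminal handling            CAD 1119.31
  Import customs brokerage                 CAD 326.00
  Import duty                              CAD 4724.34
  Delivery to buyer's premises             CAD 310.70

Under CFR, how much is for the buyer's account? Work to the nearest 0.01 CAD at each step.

Buyer's account: CAD 6746.61

CFR: the seller pays costs through ocean freight to the destination port, but not insurance.
Seller's account: goods 443684.38 + inland to port 271.42 + export clearance 344.56 + origin terminal 616.22 + freight 6745.99 = 451662.57
Buyer's account: insurance 266.26 + destination terminal 1119.31 + brokerage 326.00 + duty 4724.34 + delivery 310.70 = 6746.61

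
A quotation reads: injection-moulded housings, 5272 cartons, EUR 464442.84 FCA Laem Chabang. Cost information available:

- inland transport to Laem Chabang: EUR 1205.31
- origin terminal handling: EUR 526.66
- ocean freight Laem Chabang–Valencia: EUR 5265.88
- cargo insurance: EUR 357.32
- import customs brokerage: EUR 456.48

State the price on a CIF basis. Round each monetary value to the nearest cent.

Not relevant to the conversion: inland to port — on the seller under both FCA and CIF; already in the FCA price and stays in the CIF price. brokerage — on the buyer under both terms; not part of either seller's price.
From FCA to CIF, the seller additionally bears: origin terminal, freight, insurance.
CIF price = 464442.84 + 526.66 + 5265.88 + 357.32 = 470592.70

CIF price: EUR 470592.70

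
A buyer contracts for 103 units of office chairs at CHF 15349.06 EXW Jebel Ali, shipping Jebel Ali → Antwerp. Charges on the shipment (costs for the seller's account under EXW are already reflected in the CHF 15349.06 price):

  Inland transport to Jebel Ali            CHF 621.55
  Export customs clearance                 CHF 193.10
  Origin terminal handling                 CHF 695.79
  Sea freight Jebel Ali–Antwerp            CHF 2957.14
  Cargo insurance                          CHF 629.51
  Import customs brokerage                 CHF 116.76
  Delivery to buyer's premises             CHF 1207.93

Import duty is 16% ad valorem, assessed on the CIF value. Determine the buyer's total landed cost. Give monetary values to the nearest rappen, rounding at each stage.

EXW: the seller makes goods available at their premises; the buyer bears all onward costs.
CIF value = EXW price + inland to port + export clearance + origin terminal + freight + insurance = 15349.06 + 621.55 + 193.10 + 695.79 + 2957.14 + 629.51 = 20446.15
Import duty = 20446.15 × 16% = 3271.38
Buyer bears: inland to port 621.55 + export clearance 193.10 + origin terminal 695.79 + freight 2957.14 + insurance 629.51 + brokerage 116.76 + delivery 1207.93 + duty 3271.38 = 9693.16
Landed cost = invoice 15349.06 + 9693.16 = 25042.22

Total landed cost: CHF 25042.22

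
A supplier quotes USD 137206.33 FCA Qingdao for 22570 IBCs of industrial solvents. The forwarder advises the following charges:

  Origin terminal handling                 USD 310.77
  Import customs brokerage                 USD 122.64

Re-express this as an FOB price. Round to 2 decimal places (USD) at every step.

FOB price: USD 137517.10

Not relevant to the conversion: brokerage — on the buyer under both terms; not part of either seller's price.
From FCA to FOB, the seller additionally bears: origin terminal.
FOB price = 137206.33 + 310.77 = 137517.10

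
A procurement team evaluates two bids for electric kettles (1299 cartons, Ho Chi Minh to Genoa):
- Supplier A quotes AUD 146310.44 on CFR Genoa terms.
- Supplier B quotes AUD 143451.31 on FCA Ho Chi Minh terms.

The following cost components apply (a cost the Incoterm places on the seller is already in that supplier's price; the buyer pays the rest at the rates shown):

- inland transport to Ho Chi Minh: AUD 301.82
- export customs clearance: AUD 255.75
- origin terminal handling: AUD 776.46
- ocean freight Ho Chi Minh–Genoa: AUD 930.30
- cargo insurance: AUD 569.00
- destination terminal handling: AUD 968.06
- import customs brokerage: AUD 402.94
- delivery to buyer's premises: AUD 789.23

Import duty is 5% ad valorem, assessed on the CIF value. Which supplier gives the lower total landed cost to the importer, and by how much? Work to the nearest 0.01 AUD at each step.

Supplier B is cheaper by AUD 1209.99

Supplier A (CFR):
CIF value = CFR price + insurance = 146310.44 + 569.00 = 146879.44
Import duty = 146879.44 × 5% = 7343.97
Buyer bears (A): 569.00 + 968.06 + 402.94 + 789.23 = 2729.23
Landed cost (A) = invoice 146310.44 + 2729.23 + duty 7343.97 = 156383.64
Supplier B (FCA):
CIF value = FCA price + origin terminal + freight + insurance = 143451.31 + 776.46 + 930.30 + 569.00 = 145727.07
Import duty = 145727.07 × 5% = 7286.35
Buyer bears (B): 776.46 + 930.30 + 569.00 + 968.06 + 402.94 + 789.23 = 4435.99
Landed cost (B) = invoice 143451.31 + 4435.99 + duty 7286.35 = 155173.65
Difference = |156383.64 − 155173.65| = 1209.99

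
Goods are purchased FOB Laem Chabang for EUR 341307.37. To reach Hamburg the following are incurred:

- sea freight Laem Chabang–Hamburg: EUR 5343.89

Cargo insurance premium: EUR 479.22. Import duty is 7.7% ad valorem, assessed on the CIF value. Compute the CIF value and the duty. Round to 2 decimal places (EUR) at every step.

CIF = FOB price + freight + insurance
CIF = 341307.37 + 5343.89 + 479.22 = 347130.48
Import duty = 347130.48 × 7.7% = 26729.05

CIF value: EUR 347130.48; import duty: EUR 26729.05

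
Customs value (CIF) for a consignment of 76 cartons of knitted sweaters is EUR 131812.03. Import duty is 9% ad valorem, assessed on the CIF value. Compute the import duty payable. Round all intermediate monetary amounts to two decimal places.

Import duty = 131812.03 × 9% = 11863.08

Import duty: EUR 11863.08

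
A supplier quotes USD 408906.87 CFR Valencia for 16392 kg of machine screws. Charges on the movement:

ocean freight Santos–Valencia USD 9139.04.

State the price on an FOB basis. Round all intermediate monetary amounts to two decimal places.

FOB price: USD 399767.83

From CFR to FOB, the seller no longer bears: freight.
FOB price = 408906.87 − 9139.04 = 399767.83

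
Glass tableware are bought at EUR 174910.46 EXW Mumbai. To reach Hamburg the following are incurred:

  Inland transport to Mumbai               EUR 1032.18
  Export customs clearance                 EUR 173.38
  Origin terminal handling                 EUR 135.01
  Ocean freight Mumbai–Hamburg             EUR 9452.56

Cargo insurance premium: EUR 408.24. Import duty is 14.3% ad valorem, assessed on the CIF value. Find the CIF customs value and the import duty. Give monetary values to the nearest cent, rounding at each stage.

CIF value: EUR 186111.83; import duty: EUR 26613.99

CIF = EXW price + pre-shipment costs + freight + insurance
CIF = 174910.46 + 1032.18 + 173.38 + 135.01 + 9452.56 + 408.24 = 186111.83
Import duty = 186111.83 × 14.3% = 26613.99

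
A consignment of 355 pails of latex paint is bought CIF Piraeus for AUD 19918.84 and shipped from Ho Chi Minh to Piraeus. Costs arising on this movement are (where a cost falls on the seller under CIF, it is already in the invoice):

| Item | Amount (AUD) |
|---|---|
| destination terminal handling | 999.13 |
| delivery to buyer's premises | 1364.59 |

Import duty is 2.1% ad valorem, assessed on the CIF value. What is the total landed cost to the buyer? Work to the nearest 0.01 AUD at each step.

Total landed cost: AUD 22700.86

CIF: the seller pays costs through ocean freight and marine insurance to the destination port.
The CIF price already equals the CIF value: 19918.84
Import duty = 19918.84 × 2.1% = 418.30
Buyer bears: destination terminal 999.13 + delivery 1364.59 + duty 418.30 = 2782.02
Landed cost = invoice 19918.84 + 2782.02 = 22700.86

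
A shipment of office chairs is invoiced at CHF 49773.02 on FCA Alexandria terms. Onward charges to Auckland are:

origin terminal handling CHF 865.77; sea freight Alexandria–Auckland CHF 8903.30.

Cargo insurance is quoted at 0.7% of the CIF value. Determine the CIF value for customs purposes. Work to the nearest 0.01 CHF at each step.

CIF value: CHF 59961.82

Let C be the CIF value. C = FCA price + pre-shipment costs + freight + 0.7% × C
C − 0.7% × C = 49773.02 + 865.77 + 8903.30
0.993 × C = 59542.09
C = 59542.09 / 0.993 = 59961.82
Insurance premium = 0.7% × 59961.82 = 419.73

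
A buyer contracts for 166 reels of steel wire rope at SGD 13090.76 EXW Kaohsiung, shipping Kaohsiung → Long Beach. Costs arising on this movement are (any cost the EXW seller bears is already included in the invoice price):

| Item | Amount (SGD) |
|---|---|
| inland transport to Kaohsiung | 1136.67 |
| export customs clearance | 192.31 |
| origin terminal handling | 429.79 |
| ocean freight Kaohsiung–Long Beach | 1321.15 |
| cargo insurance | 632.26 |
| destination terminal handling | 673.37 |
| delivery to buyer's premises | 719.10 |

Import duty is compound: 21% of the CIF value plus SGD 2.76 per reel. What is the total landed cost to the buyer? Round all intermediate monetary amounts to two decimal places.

Total landed cost: SGD 22182.19

EXW: the seller makes goods available at their premises; the buyer bears all onward costs.
CIF value = EXW price + inland to port + export clearance + origin terminal + freight + insurance = 13090.76 + 1136.67 + 192.31 + 429.79 + 1321.15 + 632.26 = 16802.94
Ad valorem component: 16802.94 × 21% = 3528.62
Specific component: 166 × 2.76 = 458.16
Import duty = 3528.62 + 458.16 = 3986.78
Buyer bears: inland to port 1136.67 + export clearance 192.31 + origin terminal 429.79 + freight 1321.15 + insurance 632.26 + destination terminal 673.37 + delivery 719.10 + duty 3986.78 = 9091.43
Landed cost = invoice 13090.76 + 9091.43 = 22182.19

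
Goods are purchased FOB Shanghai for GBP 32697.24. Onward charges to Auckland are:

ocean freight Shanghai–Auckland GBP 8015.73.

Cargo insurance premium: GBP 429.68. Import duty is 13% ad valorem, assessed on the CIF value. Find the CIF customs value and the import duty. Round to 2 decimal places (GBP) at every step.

CIF = FOB price + freight + insurance
CIF = 32697.24 + 8015.73 + 429.68 = 41142.65
Import duty = 41142.65 × 13% = 5348.54

CIF value: GBP 41142.65; import duty: GBP 5348.54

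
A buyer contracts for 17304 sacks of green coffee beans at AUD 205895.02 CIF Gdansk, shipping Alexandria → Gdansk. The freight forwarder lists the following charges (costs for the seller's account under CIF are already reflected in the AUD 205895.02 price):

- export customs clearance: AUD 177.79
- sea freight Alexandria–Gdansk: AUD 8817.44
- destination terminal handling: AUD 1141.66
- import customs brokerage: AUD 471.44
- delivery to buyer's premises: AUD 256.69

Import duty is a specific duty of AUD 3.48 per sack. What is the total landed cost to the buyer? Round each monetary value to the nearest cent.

Total landed cost: AUD 267982.73

CIF: the seller pays costs through ocean freight and marine insurance to the destination port.
Already in the invoice (seller's account under CIF): export clearance, freight — exclude.
The CIF price already equals the CIF value: 205895.02
Import duty = 17304 × 3.48 = 60217.92
Buyer bears: destination terminal 1141.66 + brokerage 471.44 + delivery 256.69 + duty 60217.92 = 62087.71
Landed cost = invoice 205895.02 + 62087.71 = 267982.73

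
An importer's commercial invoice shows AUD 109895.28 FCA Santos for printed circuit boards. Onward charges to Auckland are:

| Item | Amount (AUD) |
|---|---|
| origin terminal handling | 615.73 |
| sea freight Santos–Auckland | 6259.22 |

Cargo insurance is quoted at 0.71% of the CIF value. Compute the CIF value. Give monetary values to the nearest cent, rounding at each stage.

CIF value: AUD 117605.23

Let C be the CIF value. C = FCA price + pre-shipment costs + freight + 0.71% × C
C − 0.71% × C = 109895.28 + 615.73 + 6259.22
0.9929 × C = 116770.23
C = 116770.23 / 0.9929 = 117605.23
Insurance premium = 0.71% × 117605.23 = 835.00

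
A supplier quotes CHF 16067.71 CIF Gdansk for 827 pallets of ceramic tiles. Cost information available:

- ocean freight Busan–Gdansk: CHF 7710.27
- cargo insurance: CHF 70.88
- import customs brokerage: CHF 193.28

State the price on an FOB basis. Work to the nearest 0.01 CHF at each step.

FOB price: CHF 8286.56

Not relevant to the conversion: brokerage — on the buyer under both terms; not part of either seller's price.
From CIF to FOB, the seller no longer bears: freight, insurance.
FOB price = 16067.71 − 7710.27 − 70.88 = 8286.56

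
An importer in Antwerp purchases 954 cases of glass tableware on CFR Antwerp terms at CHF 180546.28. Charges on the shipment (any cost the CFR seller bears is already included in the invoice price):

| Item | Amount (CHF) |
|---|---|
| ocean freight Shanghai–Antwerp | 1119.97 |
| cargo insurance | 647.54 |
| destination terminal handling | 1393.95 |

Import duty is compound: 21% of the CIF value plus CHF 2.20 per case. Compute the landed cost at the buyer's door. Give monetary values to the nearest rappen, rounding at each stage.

CFR: the seller pays costs through ocean freight to the destination port, but not insurance.
Already in the invoice (seller's account under CFR): freight — exclude.
CIF value = CFR price + insurance = 180546.28 + 647.54 = 181193.82
Ad valorem component: 181193.82 × 21% = 38050.70
Specific component: 954 × 2.20 = 2098.80
Import duty = 38050.70 + 2098.80 = 40149.50
Buyer bears: insurance 647.54 + destination terminal 1393.95 + duty 40149.50 = 42190.99
Landed cost = invoice 180546.28 + 42190.99 = 222737.27

Total landed cost: CHF 222737.27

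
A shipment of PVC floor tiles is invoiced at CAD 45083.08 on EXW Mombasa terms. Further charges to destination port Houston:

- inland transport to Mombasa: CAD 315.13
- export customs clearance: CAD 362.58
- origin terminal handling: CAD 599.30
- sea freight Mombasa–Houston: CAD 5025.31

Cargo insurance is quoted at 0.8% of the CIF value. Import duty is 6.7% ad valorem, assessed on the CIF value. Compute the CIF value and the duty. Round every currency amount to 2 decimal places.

CIF value: CAD 51799.80; import duty: CAD 3470.59

Let C be the CIF value. C = EXW price + pre-shipment costs + freight + 0.8% × C
C − 0.8% × C = 45083.08 + 315.13 + 362.58 + 599.30 + 5025.31
0.992 × C = 51385.40
C = 51385.40 / 0.992 = 51799.80
Insurance premium = 0.8% × 51799.80 = 414.40
Import duty = 51799.80 × 6.7% = 3470.59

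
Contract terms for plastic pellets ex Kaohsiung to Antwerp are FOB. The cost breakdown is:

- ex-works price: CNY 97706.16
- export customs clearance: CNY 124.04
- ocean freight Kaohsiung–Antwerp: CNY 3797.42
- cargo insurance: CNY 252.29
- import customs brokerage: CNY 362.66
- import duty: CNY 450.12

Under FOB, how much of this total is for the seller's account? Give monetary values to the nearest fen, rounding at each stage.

Seller's account: CNY 97830.20

FOB: the seller bears costs until goods are on board at the origin port; the buyer bears freight, insurance and all costs thereafter.
Seller's account: goods 97706.16 + export clearance 124.04 = 97830.20
Buyer's account: freight 3797.42 + insurance 252.29 + brokerage 362.66 + duty 450.12 = 4862.49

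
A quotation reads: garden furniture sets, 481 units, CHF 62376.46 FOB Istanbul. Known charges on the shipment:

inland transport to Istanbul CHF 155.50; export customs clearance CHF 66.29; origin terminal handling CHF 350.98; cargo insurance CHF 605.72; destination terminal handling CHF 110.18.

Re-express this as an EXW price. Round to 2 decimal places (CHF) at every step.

Not relevant to the conversion: destination terminal, insurance — on the buyer under both terms; not part of either seller's price.
From FOB to EXW, the seller no longer bears: inland to port, export clearance, origin terminal.
EXW price = 62376.46 − 155.50 − 66.29 − 350.98 = 61803.69

EXW price: CHF 61803.69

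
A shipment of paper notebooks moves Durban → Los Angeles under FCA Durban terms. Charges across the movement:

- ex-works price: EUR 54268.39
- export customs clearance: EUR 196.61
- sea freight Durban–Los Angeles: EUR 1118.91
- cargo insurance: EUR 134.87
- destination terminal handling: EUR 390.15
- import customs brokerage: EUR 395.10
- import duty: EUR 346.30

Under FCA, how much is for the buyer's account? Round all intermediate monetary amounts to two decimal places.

FCA: the seller delivers export-cleared goods to the carrier; the buyer bears costs from that point.
Seller's account: goods 54268.39 + export clearance 196.61 = 54465.00
Buyer's account: freight 1118.91 + insurance 134.87 + destination terminal 390.15 + brokerage 395.10 + duty 346.30 = 2385.33

Buyer's account: EUR 2385.33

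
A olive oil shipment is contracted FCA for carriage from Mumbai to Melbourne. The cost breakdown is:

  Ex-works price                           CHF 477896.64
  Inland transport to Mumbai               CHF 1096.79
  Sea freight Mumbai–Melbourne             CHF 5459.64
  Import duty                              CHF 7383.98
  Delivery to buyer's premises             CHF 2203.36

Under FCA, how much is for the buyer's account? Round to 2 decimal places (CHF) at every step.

FCA: the seller delivers export-cleared goods to the carrier; the buyer bears costs from that point.
Seller's account: goods 477896.64 + inland to port 1096.79 = 478993.43
Buyer's account: freight 5459.64 + duty 7383.98 + delivery 2203.36 = 15046.98

Buyer's account: CHF 15046.98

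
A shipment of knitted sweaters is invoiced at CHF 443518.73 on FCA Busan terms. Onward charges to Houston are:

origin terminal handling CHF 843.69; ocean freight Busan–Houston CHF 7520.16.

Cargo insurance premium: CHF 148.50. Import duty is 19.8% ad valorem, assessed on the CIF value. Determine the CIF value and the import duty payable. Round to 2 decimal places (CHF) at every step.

CIF value: CHF 452031.08; import duty: CHF 89502.15

CIF = FCA price + pre-shipment costs + freight + insurance
CIF = 443518.73 + 843.69 + 7520.16 + 148.50 = 452031.08
Import duty = 452031.08 × 19.8% = 89502.15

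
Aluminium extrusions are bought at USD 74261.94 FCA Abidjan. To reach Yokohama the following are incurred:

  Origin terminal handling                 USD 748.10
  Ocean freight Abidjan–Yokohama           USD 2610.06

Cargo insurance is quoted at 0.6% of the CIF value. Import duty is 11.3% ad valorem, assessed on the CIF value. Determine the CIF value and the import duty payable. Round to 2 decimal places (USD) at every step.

CIF value: USD 78088.63; import duty: USD 8824.02

Let C be the CIF value. C = FCA price + pre-shipment costs + freight + 0.6% × C
C − 0.6% × C = 74261.94 + 748.10 + 2610.06
0.994 × C = 77620.10
C = 77620.10 / 0.994 = 78088.63
Insurance premium = 0.6% × 78088.63 = 468.53
Import duty = 78088.63 × 11.3% = 8824.02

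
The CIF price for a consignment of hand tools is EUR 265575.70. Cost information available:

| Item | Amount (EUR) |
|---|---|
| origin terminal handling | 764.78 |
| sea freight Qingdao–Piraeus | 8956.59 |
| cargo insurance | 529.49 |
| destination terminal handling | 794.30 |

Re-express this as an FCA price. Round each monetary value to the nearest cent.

FCA price: EUR 255324.84

Not relevant to the conversion: destination terminal — on the buyer under both terms; not part of either seller's price.
From CIF to FCA, the seller no longer bears: origin terminal, freight, insurance.
FCA price = 265575.70 − 764.78 − 8956.59 − 529.49 = 255324.84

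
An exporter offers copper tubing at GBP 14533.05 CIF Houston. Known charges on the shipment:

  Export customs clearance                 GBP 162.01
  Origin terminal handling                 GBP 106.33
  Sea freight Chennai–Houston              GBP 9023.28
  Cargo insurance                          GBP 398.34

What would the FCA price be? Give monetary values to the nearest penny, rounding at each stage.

FCA price: GBP 5005.10

Not relevant to the conversion: export clearance — on the seller under both CIF and FCA; already in the CIF price and stays in the FCA price.
From CIF to FCA, the seller no longer bears: origin terminal, freight, insurance.
FCA price = 14533.05 − 106.33 − 9023.28 − 398.34 = 5005.10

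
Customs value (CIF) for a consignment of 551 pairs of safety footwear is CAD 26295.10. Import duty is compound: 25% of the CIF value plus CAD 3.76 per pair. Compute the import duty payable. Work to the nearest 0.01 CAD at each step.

Import duty: CAD 8645.54

Ad valorem component: 26295.10 × 25% = 6573.78
Specific component: 551 × 3.76 = 2071.76
Import duty = 6573.78 + 2071.76 = 8645.54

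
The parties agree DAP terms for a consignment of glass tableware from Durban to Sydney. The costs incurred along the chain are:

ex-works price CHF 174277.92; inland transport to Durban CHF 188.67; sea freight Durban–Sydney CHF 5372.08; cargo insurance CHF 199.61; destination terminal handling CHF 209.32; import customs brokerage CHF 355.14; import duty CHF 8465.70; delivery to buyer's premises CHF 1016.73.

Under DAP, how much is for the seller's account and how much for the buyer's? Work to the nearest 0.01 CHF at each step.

Seller: CHF 181264.33; buyer: CHF 8820.84

DAP: the seller bears all costs to the named destination except import duty and clearance.
Seller's account: goods 174277.92 + inland to port 188.67 + freight 5372.08 + insurance 199.61 + destination terminal 209.32 + delivery 1016.73 = 181264.33
Buyer's account: brokerage 355.14 + duty 8465.70 = 8820.84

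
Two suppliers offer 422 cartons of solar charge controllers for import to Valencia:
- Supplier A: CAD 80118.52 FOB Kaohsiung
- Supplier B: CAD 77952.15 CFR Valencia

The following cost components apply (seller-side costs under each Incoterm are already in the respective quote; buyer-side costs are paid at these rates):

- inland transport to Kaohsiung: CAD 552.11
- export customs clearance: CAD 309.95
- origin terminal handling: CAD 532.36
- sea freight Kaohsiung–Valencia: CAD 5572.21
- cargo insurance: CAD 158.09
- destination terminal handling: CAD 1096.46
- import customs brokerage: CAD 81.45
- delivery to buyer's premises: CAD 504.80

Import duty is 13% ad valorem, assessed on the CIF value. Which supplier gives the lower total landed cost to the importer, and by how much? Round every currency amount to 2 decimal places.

Supplier A (FOB):
CIF value = FOB price + freight + insurance = 80118.52 + 5572.21 + 158.09 = 85848.82
Import duty = 85848.82 × 13% = 11160.35
Buyer bears (A): 5572.21 + 158.09 + 1096.46 + 81.45 + 504.80 = 7413.01
Landed cost (A) = invoice 80118.52 + 7413.01 + duty 11160.35 = 98691.88
Supplier B (CFR):
CIF value = CFR price + insurance = 77952.15 + 158.09 = 78110.24
Import duty = 78110.24 × 13% = 10154.33
Buyer bears (B): 158.09 + 1096.46 + 81.45 + 504.80 = 1840.80
Landed cost (B) = invoice 77952.15 + 1840.80 + duty 10154.33 = 89947.28
Difference = |98691.88 − 89947.28| = 8744.60

Supplier B is cheaper by CAD 8744.60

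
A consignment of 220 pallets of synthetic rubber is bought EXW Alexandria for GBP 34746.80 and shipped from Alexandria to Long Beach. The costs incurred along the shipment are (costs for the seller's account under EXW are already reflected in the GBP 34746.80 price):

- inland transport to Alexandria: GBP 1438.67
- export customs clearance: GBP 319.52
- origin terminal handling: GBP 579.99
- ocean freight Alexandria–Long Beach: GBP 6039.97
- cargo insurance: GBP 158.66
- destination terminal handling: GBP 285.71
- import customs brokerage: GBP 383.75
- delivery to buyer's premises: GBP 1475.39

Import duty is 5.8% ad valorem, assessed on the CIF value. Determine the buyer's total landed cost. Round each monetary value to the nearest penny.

Total landed cost: GBP 47938.91

EXW: the seller makes goods available at their premises; the buyer bears all onward costs.
CIF value = EXW price + inland to port + export clearance + origin terminal + freight + insurance = 34746.80 + 1438.67 + 319.52 + 579.99 + 6039.97 + 158.66 = 43283.61
Import duty = 43283.61 × 5.8% = 2510.45
Buyer bears: inland to port 1438.67 + export clearance 319.52 + origin terminal 579.99 + freight 6039.97 + insurance 158.66 + destination terminal 285.71 + brokerage 383.75 + delivery 1475.39 + duty 2510.45 = 13192.11
Landed cost = invoice 34746.80 + 13192.11 = 47938.91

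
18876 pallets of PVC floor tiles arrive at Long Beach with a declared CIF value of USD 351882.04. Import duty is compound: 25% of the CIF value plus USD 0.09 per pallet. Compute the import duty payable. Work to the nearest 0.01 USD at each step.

Import duty: USD 89669.35

Ad valorem component: 351882.04 × 25% = 87970.51
Specific component: 18876 × 0.09 = 1698.84
Import duty = 87970.51 + 1698.84 = 89669.35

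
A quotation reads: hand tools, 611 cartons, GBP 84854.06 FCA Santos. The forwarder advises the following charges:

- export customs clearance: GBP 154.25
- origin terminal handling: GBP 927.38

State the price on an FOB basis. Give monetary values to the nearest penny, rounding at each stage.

Not relevant to the conversion: export clearance — on the seller under both FCA and FOB; already in the FCA price and stays in the FOB price.
From FCA to FOB, the seller additionally bears: origin terminal.
FOB price = 84854.06 + 927.38 = 85781.44

FOB price: GBP 85781.44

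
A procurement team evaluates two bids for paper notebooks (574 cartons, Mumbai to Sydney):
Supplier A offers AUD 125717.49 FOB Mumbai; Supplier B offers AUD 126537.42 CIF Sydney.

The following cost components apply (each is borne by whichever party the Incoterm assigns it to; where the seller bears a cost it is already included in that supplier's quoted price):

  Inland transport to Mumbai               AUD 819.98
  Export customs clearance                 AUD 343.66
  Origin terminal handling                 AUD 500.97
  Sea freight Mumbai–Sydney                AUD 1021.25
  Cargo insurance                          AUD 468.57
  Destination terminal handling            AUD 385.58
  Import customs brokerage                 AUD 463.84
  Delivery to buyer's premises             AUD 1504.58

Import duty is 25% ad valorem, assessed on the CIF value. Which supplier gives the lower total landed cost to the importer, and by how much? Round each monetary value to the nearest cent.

Supplier A (FOB):
CIF value = FOB price + freight + insurance = 125717.49 + 1021.25 + 468.57 = 127207.31
Import duty = 127207.31 × 25% = 31801.83
Buyer bears (A): 1021.25 + 468.57 + 385.58 + 463.84 + 1504.58 = 3843.82
Landed cost (A) = invoice 125717.49 + 3843.82 + duty 31801.83 = 161363.14
Supplier B (CIF):
The CIF price already equals the CIF value: 126537.42
Import duty = 126537.42 × 25% = 31634.36
Buyer bears (B): 385.58 + 463.84 + 1504.58 = 2354.00
Landed cost (B) = invoice 126537.42 + 2354.00 + duty 31634.36 = 160525.78
Difference = |161363.14 − 160525.78| = 837.36

Supplier B is cheaper by AUD 837.36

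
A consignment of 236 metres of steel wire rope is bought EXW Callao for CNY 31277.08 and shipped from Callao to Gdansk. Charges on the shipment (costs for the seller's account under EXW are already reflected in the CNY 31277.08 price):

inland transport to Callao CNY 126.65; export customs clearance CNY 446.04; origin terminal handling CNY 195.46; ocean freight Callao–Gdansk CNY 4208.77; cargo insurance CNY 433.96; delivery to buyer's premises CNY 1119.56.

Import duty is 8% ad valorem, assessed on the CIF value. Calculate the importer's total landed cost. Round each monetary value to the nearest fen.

EXW: the seller makes goods available at their premises; the buyer bears all onward costs.
CIF value = EXW price + inland to port + export clearance + origin terminal + freight + insurance = 31277.08 + 126.65 + 446.04 + 195.46 + 4208.77 + 433.96 = 36687.96
Import duty = 36687.96 × 8% = 2935.04
Buyer bears: inland to port 126.65 + export clearance 446.04 + origin terminal 195.46 + freight 4208.77 + insurance 433.96 + delivery 1119.56 + duty 2935.04 = 9465.48
Landed cost = invoice 31277.08 + 9465.48 = 40742.56

Total landed cost: CNY 40742.56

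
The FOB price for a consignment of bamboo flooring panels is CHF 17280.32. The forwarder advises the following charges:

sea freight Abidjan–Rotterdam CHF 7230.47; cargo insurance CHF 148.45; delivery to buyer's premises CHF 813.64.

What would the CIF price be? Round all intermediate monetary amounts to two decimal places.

Not relevant to the conversion: delivery — on the buyer under both terms; not part of either seller's price.
From FOB to CIF, the seller additionally bears: freight, insurance.
CIF price = 17280.32 + 7230.47 + 148.45 = 24659.24

CIF price: CHF 24659.24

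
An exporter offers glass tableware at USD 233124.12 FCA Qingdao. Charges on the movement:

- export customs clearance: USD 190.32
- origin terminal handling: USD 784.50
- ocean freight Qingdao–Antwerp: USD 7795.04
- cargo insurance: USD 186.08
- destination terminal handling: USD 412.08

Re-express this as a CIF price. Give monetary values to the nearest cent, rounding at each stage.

Not relevant to the conversion: export clearance — on the seller under both FCA and CIF; already in the FCA price and stays in the CIF price. destination terminal — on the buyer under both terms; not part of either seller's price.
From FCA to CIF, the seller additionally bears: origin terminal, freight, insurance.
CIF price = 233124.12 + 784.50 + 7795.04 + 186.08 = 241889.74

CIF price: USD 241889.74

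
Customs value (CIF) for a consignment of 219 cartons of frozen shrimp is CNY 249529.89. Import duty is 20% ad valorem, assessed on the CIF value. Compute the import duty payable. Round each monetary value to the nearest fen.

Import duty: CNY 49905.98

Import duty = 249529.89 × 20% = 49905.98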